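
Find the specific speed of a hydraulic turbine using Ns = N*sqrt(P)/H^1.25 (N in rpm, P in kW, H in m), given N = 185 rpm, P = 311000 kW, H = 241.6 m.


Ns = 185 * 311000^0.5 / 241.6^1.25 = 108.3130


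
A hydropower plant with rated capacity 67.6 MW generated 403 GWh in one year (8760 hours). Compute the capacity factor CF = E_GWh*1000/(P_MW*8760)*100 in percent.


CF = 403 * 1000 / (67.6 * 8760) * 100 = 68.0541 %


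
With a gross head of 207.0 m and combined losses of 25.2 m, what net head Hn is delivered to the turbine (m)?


Hn = 207.0 - 25.2 = 181.8000 m


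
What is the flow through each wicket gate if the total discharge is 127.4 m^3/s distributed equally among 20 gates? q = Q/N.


q = 127.4 / 20 = 6.3700 m^3/s


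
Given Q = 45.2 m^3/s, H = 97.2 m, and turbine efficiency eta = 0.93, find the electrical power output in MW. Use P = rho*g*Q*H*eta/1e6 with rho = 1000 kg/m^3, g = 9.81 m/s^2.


P = 1000 * 9.81 * 45.2 * 97.2 * 0.93 / 1e6 = 40.0827 MW


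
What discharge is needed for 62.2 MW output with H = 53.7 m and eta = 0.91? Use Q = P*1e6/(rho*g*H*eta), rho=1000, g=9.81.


Q = 62.2 * 1e6 / (1000 * 9.81 * 53.7 * 0.91) = 129.7495 m^3/s


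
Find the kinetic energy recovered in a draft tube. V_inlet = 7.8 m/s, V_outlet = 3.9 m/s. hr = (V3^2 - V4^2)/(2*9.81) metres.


hr = (7.8^2 - 3.9^2) / (2*9.81) = 2.3257 m


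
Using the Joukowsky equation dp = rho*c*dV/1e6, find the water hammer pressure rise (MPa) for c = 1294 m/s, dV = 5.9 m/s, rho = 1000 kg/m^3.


dp = 1000 * 1294 * 5.9 / 1e6 = 7.6346 MPa


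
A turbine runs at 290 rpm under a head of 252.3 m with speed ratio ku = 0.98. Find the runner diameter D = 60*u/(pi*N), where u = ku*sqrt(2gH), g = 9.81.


u = 0.98 * sqrt(2*9.81*252.3) = 68.9500 m/s
D = 60 * 68.9500 / (pi * 290) = 4.5409 m


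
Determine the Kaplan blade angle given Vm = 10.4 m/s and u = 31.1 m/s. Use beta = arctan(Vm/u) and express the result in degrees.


beta = arctan(10.4 / 31.1) = 18.4902 degrees


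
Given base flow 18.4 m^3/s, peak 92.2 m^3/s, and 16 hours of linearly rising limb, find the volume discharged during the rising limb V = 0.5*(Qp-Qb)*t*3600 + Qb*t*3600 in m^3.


V = 0.5*(92.2 - 18.4)*16*3600 + 18.4*16*3600 = 3.1853e+06 m^3


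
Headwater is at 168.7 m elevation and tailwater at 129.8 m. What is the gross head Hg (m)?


Hg = 168.7 - 129.8 = 38.9000 m


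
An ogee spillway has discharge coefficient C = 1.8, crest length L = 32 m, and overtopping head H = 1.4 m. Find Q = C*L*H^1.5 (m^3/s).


Q = 1.8 * 32 * 1.4^1.5 = 95.4145 m^3/s


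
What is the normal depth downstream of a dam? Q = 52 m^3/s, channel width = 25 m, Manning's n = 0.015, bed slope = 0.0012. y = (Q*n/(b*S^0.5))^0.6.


y = (52 * 0.015 / (25 * 0.0012^0.5))^0.6 = 0.9392 m


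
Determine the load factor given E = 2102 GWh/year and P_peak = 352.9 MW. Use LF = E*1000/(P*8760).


LF = 2102 * 1000 / (352.9 * 8760) = 0.6799


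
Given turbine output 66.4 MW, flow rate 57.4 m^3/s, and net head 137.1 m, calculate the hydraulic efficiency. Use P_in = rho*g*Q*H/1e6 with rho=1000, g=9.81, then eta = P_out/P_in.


P_in = 1000 * 9.81 * 57.4 * 137.1 / 1e6 = 77.2002 MW
eta = 66.4 / 77.2002 = 0.8601


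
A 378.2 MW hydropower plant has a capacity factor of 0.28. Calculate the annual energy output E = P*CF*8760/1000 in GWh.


E = 378.2 * 0.28 * 8760 / 1000 = 927.6490 GWh


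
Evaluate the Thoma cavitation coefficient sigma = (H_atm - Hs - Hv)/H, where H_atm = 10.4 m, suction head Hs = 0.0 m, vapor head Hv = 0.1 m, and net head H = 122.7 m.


sigma = (10.4 - 0.0 - 0.1) / 122.7 = 0.0839


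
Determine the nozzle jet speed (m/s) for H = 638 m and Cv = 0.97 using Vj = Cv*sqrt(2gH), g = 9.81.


Vj = 0.97 * sqrt(2*9.81*638) = 108.5254 m/s


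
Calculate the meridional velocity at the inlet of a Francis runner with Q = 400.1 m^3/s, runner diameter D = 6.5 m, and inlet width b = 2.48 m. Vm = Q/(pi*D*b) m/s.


Vm = 400.1 / (pi * 6.5 * 2.48) = 7.9005 m/s


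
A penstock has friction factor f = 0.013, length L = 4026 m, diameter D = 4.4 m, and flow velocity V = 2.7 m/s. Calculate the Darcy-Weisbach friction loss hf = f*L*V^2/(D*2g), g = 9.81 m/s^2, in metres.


hf = 0.013 * 4026 * 2.7^2 / (4.4 * 2 * 9.81) = 4.4197 m


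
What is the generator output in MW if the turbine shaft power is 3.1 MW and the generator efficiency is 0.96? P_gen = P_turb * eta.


P_gen = 3.1 * 0.96 = 2.9760 MW


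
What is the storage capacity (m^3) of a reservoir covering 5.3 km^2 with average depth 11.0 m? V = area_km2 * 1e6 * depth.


V = 5.3 * 1e6 * 11.0 = 5.8300e+07 m^3


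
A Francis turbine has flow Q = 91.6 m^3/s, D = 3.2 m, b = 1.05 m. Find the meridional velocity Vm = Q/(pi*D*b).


Vm = 91.6 / (pi * 3.2 * 1.05) = 8.6777 m/s


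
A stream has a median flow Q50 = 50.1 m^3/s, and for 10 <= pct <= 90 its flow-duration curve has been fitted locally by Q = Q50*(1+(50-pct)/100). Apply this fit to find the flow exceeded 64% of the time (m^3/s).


Q = 50.1 * (1 + (50 - 64)/100) = 43.0860 m^3/s


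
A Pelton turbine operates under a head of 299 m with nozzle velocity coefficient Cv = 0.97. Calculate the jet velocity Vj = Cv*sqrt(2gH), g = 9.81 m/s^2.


Vj = 0.97 * sqrt(2*9.81*299) = 74.2945 m/s


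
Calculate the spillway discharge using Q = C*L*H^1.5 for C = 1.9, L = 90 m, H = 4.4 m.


Q = 1.9 * 90 * 4.4^1.5 = 1578.2476 m^3/s


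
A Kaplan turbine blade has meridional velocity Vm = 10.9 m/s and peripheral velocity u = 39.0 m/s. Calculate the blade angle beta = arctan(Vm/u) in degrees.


beta = arctan(10.9 / 39.0) = 15.6150 degrees


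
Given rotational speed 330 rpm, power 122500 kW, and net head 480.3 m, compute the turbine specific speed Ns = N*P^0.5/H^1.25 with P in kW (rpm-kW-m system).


Ns = 330 * 122500^0.5 / 480.3^1.25 = 51.3678


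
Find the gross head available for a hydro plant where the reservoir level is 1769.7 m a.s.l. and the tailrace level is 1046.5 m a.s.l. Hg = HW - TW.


Hg = 1769.7 - 1046.5 = 723.2000 m


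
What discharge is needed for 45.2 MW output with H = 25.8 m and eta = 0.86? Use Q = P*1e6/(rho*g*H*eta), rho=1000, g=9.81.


Q = 45.2 * 1e6 / (1000 * 9.81 * 25.8 * 0.86) = 207.6592 m^3/s


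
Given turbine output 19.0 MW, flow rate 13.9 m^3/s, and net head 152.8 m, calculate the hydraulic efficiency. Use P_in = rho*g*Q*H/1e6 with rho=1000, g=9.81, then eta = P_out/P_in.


P_in = 1000 * 9.81 * 13.9 * 152.8 / 1e6 = 20.8357 MW
eta = 19.0 / 20.8357 = 0.9119


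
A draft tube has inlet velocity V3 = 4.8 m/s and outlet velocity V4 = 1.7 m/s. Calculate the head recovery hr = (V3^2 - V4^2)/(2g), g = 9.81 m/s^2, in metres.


hr = (4.8^2 - 1.7^2) / (2*9.81) = 1.0270 m


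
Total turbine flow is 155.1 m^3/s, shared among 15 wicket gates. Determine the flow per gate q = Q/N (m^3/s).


q = 155.1 / 15 = 10.3400 m^3/s


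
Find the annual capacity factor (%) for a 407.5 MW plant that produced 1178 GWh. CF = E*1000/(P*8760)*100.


CF = 1178 * 1000 / (407.5 * 8760) * 100 = 33.0000 %


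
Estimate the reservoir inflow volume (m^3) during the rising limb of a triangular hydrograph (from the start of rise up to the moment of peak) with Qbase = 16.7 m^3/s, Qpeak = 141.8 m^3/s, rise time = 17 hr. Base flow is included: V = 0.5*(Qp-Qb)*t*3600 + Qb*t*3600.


V = 0.5*(141.8 - 16.7)*17*3600 + 16.7*17*3600 = 4.8501e+06 m^3


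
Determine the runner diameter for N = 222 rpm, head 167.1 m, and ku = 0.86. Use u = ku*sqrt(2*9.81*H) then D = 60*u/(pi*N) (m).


u = 0.86 * sqrt(2*9.81*167.1) = 49.2421 m/s
D = 60 * 49.2421 / (pi * 222) = 4.2363 m


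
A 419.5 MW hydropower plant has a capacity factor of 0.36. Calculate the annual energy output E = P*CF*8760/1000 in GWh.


E = 419.5 * 0.36 * 8760 / 1000 = 1322.9352 GWh


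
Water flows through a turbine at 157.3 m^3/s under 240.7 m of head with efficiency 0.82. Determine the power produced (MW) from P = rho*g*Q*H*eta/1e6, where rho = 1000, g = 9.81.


P = 1000 * 9.81 * 157.3 * 240.7 * 0.82 / 1e6 = 304.5704 MW


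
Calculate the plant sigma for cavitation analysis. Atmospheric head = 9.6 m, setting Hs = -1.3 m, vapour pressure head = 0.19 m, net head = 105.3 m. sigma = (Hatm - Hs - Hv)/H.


sigma = (9.6 - (-1.3) - 0.19) / 105.3 = 0.1017


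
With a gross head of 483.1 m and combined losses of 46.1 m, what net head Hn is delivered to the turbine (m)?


Hn = 483.1 - 46.1 = 437.0000 m


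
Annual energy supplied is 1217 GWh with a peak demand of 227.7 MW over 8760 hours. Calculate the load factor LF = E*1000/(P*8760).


LF = 1217 * 1000 / (227.7 * 8760) = 0.6101


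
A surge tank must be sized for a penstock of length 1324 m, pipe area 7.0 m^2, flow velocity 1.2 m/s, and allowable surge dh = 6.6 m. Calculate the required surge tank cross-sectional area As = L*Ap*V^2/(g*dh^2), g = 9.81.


As = 1324 * 7.0 * 1.2^2 / (9.81 * 6.6^2) = 31.2314 m^2


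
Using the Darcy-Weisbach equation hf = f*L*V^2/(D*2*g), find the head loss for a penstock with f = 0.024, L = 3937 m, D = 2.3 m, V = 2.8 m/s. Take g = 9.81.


hf = 0.024 * 3937 * 2.8^2 / (2.3 * 2 * 9.81) = 16.4159 m


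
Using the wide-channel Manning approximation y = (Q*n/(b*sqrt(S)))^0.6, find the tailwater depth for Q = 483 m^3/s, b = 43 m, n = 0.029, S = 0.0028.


y = (483 * 0.029 / (43 * 0.0028^0.5))^0.6 = 2.9756 m


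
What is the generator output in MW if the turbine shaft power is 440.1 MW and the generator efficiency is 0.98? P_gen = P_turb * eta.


P_gen = 440.1 * 0.98 = 431.2980 MW


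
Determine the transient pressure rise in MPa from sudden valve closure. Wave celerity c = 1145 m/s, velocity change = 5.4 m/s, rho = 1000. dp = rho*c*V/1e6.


dp = 1000 * 1145 * 5.4 / 1e6 = 6.1830 MPa


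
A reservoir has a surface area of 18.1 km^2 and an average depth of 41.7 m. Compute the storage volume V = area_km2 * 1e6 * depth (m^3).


V = 18.1 * 1e6 * 41.7 = 7.5477e+08 m^3


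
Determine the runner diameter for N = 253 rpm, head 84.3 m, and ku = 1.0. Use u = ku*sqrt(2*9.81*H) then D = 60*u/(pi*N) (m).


u = 1.0 * sqrt(2*9.81*84.3) = 40.6690 m/s
D = 60 * 40.6690 / (pi * 253) = 3.0700 m


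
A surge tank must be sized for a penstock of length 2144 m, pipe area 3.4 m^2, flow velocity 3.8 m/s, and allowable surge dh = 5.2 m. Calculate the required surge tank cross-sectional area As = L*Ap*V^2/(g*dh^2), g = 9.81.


As = 2144 * 3.4 * 3.8^2 / (9.81 * 5.2^2) = 396.8215 m^2


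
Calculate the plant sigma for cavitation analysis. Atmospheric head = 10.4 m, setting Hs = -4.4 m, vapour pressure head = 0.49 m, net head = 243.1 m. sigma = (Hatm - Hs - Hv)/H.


sigma = (10.4 - (-4.4) - 0.49) / 243.1 = 0.0589


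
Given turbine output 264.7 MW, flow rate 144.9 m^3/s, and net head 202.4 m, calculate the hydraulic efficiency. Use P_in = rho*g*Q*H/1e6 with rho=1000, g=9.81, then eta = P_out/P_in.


P_in = 1000 * 9.81 * 144.9 * 202.4 / 1e6 = 287.7053 MW
eta = 264.7 / 287.7053 = 0.9200


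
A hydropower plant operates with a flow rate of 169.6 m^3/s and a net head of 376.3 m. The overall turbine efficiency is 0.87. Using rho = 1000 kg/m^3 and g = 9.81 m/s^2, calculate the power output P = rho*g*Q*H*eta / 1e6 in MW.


P = 1000 * 9.81 * 169.6 * 376.3 * 0.87 / 1e6 = 544.6887 MW


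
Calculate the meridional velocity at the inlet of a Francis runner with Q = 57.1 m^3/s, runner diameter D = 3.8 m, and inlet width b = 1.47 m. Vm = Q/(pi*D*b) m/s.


Vm = 57.1 / (pi * 3.8 * 1.47) = 3.2538 m/s


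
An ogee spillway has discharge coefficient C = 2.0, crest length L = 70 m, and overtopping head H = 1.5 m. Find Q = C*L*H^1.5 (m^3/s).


Q = 2.0 * 70 * 1.5^1.5 = 257.1964 m^3/s


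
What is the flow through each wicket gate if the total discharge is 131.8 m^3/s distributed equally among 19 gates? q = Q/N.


q = 131.8 / 19 = 6.9368 m^3/s


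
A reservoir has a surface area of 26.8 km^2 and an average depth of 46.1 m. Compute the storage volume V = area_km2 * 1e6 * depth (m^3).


V = 26.8 * 1e6 * 46.1 = 1.2355e+09 m^3


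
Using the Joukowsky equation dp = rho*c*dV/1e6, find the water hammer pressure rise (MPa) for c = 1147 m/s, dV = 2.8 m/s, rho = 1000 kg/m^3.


dp = 1000 * 1147 * 2.8 / 1e6 = 3.2116 MPa


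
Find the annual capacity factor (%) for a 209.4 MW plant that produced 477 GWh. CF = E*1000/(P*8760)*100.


CF = 477 * 1000 / (209.4 * 8760) * 100 = 26.0038 %


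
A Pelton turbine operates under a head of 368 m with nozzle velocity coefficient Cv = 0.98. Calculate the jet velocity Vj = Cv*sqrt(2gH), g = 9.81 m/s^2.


Vj = 0.98 * sqrt(2*9.81*368) = 83.2721 m/s


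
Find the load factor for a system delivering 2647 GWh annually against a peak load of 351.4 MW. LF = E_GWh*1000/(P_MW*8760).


LF = 2647 * 1000 / (351.4 * 8760) = 0.8599


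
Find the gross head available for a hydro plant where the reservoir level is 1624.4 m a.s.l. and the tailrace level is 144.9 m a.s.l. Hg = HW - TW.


Hg = 1624.4 - 144.9 = 1479.5000 m


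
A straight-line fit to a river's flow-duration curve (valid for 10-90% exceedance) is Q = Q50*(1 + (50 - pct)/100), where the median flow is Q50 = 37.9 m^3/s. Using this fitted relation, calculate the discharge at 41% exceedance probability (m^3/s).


Q = 37.9 * (1 + (50 - 41)/100) = 41.3110 m^3/s


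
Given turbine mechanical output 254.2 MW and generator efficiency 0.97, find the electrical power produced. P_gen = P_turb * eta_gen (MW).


P_gen = 254.2 * 0.97 = 246.5740 MW


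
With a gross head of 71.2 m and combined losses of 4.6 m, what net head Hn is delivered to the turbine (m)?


Hn = 71.2 - 4.6 = 66.6000 m


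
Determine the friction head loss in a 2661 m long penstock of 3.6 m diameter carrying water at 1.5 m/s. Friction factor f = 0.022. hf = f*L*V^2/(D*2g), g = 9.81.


hf = 0.022 * 2661 * 1.5^2 / (3.6 * 2 * 9.81) = 1.8649 m


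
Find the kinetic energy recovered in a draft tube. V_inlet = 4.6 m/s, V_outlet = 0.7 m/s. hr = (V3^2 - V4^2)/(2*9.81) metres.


hr = (4.6^2 - 0.7^2) / (2*9.81) = 1.0535 m


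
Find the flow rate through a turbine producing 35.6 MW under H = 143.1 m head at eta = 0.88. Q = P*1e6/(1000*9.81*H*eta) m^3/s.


Q = 35.6 * 1e6 / (1000 * 9.81 * 143.1 * 0.88) = 28.8177 m^3/s


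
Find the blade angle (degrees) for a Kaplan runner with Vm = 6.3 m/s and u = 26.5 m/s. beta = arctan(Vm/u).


beta = arctan(6.3 / 26.5) = 13.3730 degrees


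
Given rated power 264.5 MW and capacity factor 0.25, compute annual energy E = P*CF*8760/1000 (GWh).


E = 264.5 * 0.25 * 8760 / 1000 = 579.2550 GWh


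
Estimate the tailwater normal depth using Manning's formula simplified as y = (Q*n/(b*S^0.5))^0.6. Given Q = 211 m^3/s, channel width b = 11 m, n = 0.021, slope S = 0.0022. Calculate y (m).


y = (211 * 0.021 / (11 * 0.0022^0.5))^0.6 = 3.6336 m


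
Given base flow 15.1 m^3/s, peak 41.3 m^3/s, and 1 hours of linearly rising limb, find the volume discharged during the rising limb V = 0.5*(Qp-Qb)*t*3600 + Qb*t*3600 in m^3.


V = 0.5*(41.3 - 15.1)*1*3600 + 15.1*1*3600 = 101520.0000 m^3


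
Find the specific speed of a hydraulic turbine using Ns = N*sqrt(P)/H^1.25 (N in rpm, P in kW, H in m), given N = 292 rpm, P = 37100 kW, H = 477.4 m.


Ns = 292 * 37100^0.5 / 477.4^1.25 = 25.2038


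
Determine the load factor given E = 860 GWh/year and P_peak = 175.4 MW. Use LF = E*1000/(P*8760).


LF = 860 * 1000 / (175.4 * 8760) = 0.5597


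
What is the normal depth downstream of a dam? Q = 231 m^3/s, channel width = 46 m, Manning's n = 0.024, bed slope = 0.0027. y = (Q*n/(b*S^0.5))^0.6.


y = (231 * 0.024 / (46 * 0.0027^0.5))^0.6 = 1.6566 m


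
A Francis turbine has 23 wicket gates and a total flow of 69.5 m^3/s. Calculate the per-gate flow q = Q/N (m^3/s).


q = 69.5 / 23 = 3.0217 m^3/s


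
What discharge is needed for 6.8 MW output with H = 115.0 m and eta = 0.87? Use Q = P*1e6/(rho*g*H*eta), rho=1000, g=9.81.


Q = 6.8 * 1e6 / (1000 * 9.81 * 115.0 * 0.87) = 6.9282 m^3/s


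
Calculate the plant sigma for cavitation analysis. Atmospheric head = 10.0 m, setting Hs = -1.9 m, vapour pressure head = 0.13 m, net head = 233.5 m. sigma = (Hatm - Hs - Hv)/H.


sigma = (10.0 - (-1.9) - 0.13) / 233.5 = 0.0504


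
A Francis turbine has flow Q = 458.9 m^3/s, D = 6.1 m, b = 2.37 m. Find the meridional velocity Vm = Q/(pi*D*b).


Vm = 458.9 / (pi * 6.1 * 2.37) = 10.1039 m/s


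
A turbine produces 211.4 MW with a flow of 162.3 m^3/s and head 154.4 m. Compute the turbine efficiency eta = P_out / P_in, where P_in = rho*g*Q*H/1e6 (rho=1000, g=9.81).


P_in = 1000 * 9.81 * 162.3 * 154.4 / 1e6 = 245.8300 MW
eta = 211.4 / 245.8300 = 0.8599


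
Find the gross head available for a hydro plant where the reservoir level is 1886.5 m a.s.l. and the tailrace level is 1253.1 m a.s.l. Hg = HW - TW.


Hg = 1886.5 - 1253.1 = 633.4000 m


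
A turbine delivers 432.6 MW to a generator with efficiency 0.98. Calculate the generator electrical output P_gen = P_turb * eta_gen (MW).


P_gen = 432.6 * 0.98 = 423.9480 MW


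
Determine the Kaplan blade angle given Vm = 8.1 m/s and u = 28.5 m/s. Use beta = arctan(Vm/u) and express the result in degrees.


beta = arctan(8.1 / 28.5) = 15.8657 degrees


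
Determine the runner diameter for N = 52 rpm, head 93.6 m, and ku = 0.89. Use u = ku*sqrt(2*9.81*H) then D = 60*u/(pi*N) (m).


u = 0.89 * sqrt(2*9.81*93.6) = 38.1397 m/s
D = 60 * 38.1397 / (pi * 52) = 14.0080 m


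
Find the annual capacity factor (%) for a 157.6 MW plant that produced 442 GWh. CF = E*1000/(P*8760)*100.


CF = 442 * 1000 / (157.6 * 8760) * 100 = 32.0156 %


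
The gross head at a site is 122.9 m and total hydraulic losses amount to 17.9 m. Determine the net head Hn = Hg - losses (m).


Hn = 122.9 - 17.9 = 105.0000 m


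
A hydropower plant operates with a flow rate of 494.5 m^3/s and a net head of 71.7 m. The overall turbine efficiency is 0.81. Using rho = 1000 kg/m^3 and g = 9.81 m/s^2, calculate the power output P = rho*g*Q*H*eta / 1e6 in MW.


P = 1000 * 9.81 * 494.5 * 71.7 * 0.81 / 1e6 = 281.7341 MW


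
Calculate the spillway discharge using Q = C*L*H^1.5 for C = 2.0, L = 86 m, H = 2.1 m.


Q = 2.0 * 86 * 2.1^1.5 = 523.4285 m^3/s


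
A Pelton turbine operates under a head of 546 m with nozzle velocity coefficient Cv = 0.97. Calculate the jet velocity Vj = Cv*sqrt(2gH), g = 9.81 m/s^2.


Vj = 0.97 * sqrt(2*9.81*546) = 100.3963 m/s


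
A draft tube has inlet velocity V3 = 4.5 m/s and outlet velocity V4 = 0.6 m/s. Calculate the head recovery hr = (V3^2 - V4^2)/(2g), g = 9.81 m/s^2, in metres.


hr = (4.5^2 - 0.6^2) / (2*9.81) = 1.0138 m


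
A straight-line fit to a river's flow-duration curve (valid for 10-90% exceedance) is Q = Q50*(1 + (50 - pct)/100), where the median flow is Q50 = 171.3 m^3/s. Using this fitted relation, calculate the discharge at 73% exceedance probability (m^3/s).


Q = 171.3 * (1 + (50 - 73)/100) = 131.9010 m^3/s


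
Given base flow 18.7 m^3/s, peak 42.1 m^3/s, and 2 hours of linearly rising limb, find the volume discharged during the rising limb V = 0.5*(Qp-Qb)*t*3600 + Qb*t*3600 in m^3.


V = 0.5*(42.1 - 18.7)*2*3600 + 18.7*2*3600 = 218880.0000 m^3


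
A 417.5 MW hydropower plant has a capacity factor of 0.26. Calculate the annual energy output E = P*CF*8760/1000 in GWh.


E = 417.5 * 0.26 * 8760 / 1000 = 950.8980 GWh


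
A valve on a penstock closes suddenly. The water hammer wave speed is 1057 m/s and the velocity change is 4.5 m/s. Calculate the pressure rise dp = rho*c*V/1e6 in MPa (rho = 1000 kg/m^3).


dp = 1000 * 1057 * 4.5 / 1e6 = 4.7565 MPa


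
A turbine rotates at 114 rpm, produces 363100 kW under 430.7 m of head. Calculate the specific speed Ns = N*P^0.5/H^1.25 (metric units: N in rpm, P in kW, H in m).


Ns = 114 * 363100^0.5 / 430.7^1.25 = 35.0106


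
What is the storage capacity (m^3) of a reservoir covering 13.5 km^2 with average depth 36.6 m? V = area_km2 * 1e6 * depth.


V = 13.5 * 1e6 * 36.6 = 4.9410e+08 m^3


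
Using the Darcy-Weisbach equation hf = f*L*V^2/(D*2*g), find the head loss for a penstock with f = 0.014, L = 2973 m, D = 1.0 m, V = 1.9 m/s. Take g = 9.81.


hf = 0.014 * 2973 * 1.9^2 / (1.0 * 2 * 9.81) = 7.6583 m


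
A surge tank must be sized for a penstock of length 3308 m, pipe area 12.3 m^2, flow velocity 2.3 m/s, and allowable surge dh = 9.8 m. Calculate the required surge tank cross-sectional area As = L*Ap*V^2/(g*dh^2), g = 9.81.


As = 3308 * 12.3 * 2.3^2 / (9.81 * 9.8^2) = 228.4573 m^2


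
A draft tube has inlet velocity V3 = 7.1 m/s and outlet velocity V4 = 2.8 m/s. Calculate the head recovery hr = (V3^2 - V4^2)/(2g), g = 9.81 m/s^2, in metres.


hr = (7.1^2 - 2.8^2) / (2*9.81) = 2.1697 m


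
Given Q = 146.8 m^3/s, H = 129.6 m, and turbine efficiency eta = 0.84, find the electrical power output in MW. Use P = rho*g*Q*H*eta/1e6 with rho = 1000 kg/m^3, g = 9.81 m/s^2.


P = 1000 * 9.81 * 146.8 * 129.6 * 0.84 / 1e6 = 156.7759 MW


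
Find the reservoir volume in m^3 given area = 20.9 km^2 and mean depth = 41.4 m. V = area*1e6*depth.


V = 20.9 * 1e6 * 41.4 = 8.6526e+08 m^3


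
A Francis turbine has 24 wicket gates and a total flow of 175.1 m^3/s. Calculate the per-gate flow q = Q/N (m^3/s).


q = 175.1 / 24 = 7.2958 m^3/s


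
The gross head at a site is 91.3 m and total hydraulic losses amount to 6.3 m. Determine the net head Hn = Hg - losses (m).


Hn = 91.3 - 6.3 = 85.0000 m


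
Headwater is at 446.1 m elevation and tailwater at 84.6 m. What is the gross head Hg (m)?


Hg = 446.1 - 84.6 = 361.5000 m


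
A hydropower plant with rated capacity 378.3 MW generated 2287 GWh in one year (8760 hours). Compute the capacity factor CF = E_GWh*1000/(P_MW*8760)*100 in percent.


CF = 2287 * 1000 / (378.3 * 8760) * 100 = 69.0122 %


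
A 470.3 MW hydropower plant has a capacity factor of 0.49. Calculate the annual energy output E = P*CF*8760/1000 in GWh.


E = 470.3 * 0.49 * 8760 / 1000 = 2018.7157 GWh


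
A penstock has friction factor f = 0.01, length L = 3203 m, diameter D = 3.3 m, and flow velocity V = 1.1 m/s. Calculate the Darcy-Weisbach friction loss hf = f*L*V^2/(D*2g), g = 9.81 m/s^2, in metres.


hf = 0.01 * 3203 * 1.1^2 / (3.3 * 2 * 9.81) = 0.5986 m


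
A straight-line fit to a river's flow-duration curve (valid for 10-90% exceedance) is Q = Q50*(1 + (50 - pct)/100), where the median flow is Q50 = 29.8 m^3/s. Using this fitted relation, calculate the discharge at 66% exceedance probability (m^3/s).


Q = 29.8 * (1 + (50 - 66)/100) = 25.0320 m^3/s


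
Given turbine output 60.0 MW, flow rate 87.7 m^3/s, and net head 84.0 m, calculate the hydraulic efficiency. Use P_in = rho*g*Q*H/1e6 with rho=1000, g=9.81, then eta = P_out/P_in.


P_in = 1000 * 9.81 * 87.7 * 84.0 / 1e6 = 72.2683 MW
eta = 60.0 / 72.2683 = 0.8302


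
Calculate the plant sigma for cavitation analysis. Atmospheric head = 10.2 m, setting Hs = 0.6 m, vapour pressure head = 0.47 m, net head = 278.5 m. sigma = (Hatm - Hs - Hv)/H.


sigma = (10.2 - 0.6 - 0.47) / 278.5 = 0.0328


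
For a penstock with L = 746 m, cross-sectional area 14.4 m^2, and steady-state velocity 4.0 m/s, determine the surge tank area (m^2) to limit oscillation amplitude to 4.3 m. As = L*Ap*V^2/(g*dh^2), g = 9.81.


As = 746 * 14.4 * 4.0^2 / (9.81 * 4.3^2) = 947.5789 m^2


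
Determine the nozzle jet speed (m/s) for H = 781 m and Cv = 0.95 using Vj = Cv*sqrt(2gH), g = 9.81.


Vj = 0.95 * sqrt(2*9.81*781) = 117.5976 m/s


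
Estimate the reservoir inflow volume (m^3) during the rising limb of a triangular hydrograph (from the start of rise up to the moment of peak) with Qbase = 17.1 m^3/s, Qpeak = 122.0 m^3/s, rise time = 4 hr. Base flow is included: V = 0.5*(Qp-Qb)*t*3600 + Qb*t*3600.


V = 0.5*(122.0 - 17.1)*4*3600 + 17.1*4*3600 = 1.0015e+06 m^3


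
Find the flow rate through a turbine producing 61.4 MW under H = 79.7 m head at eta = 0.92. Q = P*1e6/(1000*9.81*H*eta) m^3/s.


Q = 61.4 * 1e6 / (1000 * 9.81 * 79.7 * 0.92) = 85.3598 m^3/s


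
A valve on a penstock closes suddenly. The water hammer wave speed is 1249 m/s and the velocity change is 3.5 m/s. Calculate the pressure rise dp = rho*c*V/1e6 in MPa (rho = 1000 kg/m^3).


dp = 1000 * 1249 * 3.5 / 1e6 = 4.3715 MPa


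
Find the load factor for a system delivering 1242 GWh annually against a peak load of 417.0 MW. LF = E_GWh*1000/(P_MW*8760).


LF = 1242 * 1000 / (417.0 * 8760) = 0.3400


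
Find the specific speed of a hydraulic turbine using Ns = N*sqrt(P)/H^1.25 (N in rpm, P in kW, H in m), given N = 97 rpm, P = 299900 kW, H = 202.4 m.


Ns = 97 * 299900^0.5 / 202.4^1.25 = 69.5820


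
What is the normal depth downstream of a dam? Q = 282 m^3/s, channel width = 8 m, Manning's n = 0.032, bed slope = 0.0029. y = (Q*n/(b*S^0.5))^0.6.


y = (282 * 0.032 / (8 * 0.0029^0.5))^0.6 = 6.2039 m


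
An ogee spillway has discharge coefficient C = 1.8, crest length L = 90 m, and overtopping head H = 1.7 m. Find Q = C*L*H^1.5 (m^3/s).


Q = 1.8 * 90 * 1.7^1.5 = 359.0777 m^3/s


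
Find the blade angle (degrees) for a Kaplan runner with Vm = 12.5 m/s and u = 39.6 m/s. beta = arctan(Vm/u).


beta = arctan(12.5 / 39.6) = 17.5186 degrees


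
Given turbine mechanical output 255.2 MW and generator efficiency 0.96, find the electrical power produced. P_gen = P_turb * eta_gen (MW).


P_gen = 255.2 * 0.96 = 244.9920 MW


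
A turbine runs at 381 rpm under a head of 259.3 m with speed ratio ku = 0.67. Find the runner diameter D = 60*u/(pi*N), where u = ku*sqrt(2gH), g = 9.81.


u = 0.67 * sqrt(2*9.81*259.3) = 47.7887 m/s
D = 60 * 47.7887 / (pi * 381) = 2.3955 m


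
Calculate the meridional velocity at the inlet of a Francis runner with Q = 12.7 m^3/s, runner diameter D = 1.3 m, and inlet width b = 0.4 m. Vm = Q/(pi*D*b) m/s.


Vm = 12.7 / (pi * 1.3 * 0.4) = 7.7741 m/s


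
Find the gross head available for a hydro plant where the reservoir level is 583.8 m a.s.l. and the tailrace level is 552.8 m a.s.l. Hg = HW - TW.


Hg = 583.8 - 552.8 = 31.0000 m


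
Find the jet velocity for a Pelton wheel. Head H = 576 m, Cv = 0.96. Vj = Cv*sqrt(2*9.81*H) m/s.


Vj = 0.96 * sqrt(2*9.81*576) = 102.0545 m/s


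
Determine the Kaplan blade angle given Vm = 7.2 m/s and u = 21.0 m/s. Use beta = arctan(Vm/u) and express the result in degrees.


beta = arctan(7.2 / 21.0) = 18.9246 degrees


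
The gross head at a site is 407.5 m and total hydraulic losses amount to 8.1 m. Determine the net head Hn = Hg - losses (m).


Hn = 407.5 - 8.1 = 399.4000 m


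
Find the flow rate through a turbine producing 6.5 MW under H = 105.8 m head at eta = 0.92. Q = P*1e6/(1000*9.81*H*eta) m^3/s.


Q = 6.5 * 1e6 / (1000 * 9.81 * 105.8 * 0.92) = 6.8072 m^3/s


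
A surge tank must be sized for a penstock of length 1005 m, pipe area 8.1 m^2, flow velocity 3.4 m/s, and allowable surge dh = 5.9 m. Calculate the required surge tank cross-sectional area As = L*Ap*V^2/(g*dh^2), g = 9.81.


As = 1005 * 8.1 * 3.4^2 / (9.81 * 5.9^2) = 275.5725 m^2


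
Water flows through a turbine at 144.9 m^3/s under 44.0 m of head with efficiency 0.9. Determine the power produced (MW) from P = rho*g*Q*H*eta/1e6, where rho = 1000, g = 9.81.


P = 1000 * 9.81 * 144.9 * 44.0 * 0.9 / 1e6 = 56.2902 MW


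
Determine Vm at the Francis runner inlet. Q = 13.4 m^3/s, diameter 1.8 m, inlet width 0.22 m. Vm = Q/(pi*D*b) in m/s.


Vm = 13.4 / (pi * 1.8 * 0.22) = 10.7711 m/s


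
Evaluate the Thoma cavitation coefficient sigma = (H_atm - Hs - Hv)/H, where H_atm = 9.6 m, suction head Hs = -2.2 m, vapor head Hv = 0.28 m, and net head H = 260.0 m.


sigma = (9.6 - (-2.2) - 0.28) / 260.0 = 0.0443


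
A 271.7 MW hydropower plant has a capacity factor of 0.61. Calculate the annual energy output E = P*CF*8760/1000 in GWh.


E = 271.7 * 0.61 * 8760 / 1000 = 1451.8561 GWh


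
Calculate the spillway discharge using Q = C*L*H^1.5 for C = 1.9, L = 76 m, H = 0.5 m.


Q = 1.9 * 76 * 0.5^1.5 = 51.0531 m^3/s


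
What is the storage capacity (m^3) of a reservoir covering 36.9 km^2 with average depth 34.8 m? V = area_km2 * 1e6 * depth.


V = 36.9 * 1e6 * 34.8 = 1.2841e+09 m^3


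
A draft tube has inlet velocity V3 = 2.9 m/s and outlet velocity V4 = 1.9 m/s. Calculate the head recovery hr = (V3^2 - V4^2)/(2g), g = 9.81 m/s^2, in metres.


hr = (2.9^2 - 1.9^2) / (2*9.81) = 0.2446 m


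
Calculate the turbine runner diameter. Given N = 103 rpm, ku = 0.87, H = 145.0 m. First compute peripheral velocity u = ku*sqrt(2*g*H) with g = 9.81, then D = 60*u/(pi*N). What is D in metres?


u = 0.87 * sqrt(2*9.81*145.0) = 46.4037 m/s
D = 60 * 46.4037 / (pi * 103) = 8.6043 m


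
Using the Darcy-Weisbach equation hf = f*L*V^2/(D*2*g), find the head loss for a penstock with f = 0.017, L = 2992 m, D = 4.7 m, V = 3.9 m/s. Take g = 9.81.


hf = 0.017 * 2992 * 3.9^2 / (4.7 * 2 * 9.81) = 8.3896 m


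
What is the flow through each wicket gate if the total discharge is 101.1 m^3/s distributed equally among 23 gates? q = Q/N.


q = 101.1 / 23 = 4.3957 m^3/s


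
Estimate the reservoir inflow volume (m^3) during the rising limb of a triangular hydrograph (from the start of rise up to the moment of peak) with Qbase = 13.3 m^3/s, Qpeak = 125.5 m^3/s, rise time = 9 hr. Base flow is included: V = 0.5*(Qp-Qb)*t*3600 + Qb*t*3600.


V = 0.5*(125.5 - 13.3)*9*3600 + 13.3*9*3600 = 2.2486e+06 m^3


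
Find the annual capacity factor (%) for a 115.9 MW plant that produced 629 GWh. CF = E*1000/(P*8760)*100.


CF = 629 * 1000 / (115.9 * 8760) * 100 = 61.9531 %


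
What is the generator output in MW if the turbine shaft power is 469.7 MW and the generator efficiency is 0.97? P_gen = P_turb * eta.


P_gen = 469.7 * 0.97 = 455.6090 MW


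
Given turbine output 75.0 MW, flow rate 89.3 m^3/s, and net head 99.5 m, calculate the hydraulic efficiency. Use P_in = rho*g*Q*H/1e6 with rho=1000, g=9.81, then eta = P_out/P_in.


P_in = 1000 * 9.81 * 89.3 * 99.5 / 1e6 = 87.1653 MW
eta = 75.0 / 87.1653 = 0.8604


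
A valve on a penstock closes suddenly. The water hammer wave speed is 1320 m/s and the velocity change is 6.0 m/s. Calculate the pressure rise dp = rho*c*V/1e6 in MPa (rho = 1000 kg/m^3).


dp = 1000 * 1320 * 6.0 / 1e6 = 7.9200 MPa


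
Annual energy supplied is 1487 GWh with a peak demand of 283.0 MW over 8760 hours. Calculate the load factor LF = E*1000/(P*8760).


LF = 1487 * 1000 / (283.0 * 8760) = 0.5998


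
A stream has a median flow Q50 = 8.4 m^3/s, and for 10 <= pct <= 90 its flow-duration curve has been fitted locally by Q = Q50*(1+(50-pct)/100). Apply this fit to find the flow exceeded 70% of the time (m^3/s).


Q = 8.4 * (1 + (50 - 70)/100) = 6.7200 m^3/s


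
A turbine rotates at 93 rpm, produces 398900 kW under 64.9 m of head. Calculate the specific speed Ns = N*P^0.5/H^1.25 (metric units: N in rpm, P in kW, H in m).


Ns = 93 * 398900^0.5 / 64.9^1.25 = 318.8666


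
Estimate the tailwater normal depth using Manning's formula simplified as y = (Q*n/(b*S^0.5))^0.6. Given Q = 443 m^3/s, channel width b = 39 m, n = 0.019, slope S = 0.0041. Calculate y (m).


y = (443 * 0.019 / (39 * 0.0041^0.5))^0.6 = 2.0731 m


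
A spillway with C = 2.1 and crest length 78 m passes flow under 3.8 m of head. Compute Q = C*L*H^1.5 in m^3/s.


Q = 2.1 * 78 * 3.8^1.5 = 1213.3589 m^3/s


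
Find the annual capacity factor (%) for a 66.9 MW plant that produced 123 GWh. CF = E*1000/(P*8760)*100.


CF = 123 * 1000 / (66.9 * 8760) * 100 = 20.9882 %


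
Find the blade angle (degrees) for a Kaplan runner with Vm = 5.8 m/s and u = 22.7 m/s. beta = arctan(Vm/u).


beta = arctan(5.8 / 22.7) = 14.3328 degrees


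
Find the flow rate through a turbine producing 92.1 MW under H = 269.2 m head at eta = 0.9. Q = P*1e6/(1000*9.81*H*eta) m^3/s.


Q = 92.1 * 1e6 / (1000 * 9.81 * 269.2 * 0.9) = 38.7501 m^3/s


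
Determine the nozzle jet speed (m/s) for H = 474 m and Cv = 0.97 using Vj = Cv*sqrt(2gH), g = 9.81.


Vj = 0.97 * sqrt(2*9.81*474) = 93.5428 m/s


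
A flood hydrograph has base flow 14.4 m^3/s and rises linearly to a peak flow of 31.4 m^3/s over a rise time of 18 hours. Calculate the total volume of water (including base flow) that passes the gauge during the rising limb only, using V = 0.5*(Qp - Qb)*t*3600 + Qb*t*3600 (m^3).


V = 0.5*(31.4 - 14.4)*18*3600 + 14.4*18*3600 = 1.4839e+06 m^3


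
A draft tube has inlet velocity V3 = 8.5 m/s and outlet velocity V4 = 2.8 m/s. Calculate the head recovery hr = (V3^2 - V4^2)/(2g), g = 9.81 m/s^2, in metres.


hr = (8.5^2 - 2.8^2) / (2*9.81) = 3.2829 m


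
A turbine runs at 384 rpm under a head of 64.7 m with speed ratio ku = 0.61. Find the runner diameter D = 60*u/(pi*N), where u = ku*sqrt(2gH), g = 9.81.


u = 0.61 * sqrt(2*9.81*64.7) = 21.7336 m/s
D = 60 * 21.7336 / (pi * 384) = 1.0809 m


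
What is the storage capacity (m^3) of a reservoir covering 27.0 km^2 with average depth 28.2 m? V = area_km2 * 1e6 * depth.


V = 27.0 * 1e6 * 28.2 = 7.6140e+08 m^3


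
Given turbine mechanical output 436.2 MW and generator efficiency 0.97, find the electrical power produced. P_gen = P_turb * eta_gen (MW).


P_gen = 436.2 * 0.97 = 423.1140 MW


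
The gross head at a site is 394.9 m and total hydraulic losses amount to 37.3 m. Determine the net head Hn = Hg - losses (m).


Hn = 394.9 - 37.3 = 357.6000 m


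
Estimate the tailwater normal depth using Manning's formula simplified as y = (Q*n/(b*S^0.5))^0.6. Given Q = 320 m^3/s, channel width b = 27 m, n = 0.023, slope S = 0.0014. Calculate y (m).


y = (320 * 0.023 / (27 * 0.0014^0.5))^0.6 = 3.2921 m


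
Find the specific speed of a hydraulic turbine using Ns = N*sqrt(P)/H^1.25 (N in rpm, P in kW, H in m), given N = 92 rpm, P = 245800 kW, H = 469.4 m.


Ns = 92 * 245800^0.5 / 469.4^1.25 = 20.8761


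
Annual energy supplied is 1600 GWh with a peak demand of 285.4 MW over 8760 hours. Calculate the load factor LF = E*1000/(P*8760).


LF = 1600 * 1000 / (285.4 * 8760) = 0.6400


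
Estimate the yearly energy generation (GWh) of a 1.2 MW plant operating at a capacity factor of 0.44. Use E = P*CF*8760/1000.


E = 1.2 * 0.44 * 8760 / 1000 = 4.6253 GWh


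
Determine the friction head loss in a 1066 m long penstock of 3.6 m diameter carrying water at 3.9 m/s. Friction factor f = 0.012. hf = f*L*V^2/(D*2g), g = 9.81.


hf = 0.012 * 1066 * 3.9^2 / (3.6 * 2 * 9.81) = 2.7546 m


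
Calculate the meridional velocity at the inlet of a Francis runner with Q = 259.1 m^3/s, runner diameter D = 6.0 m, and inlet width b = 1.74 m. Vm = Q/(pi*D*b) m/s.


Vm = 259.1 / (pi * 6.0 * 1.74) = 7.8998 m/s


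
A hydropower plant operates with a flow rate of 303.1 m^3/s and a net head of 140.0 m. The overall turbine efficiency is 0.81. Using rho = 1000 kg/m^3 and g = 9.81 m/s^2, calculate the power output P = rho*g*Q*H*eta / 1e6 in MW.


P = 1000 * 9.81 * 303.1 * 140.0 * 0.81 / 1e6 = 337.1848 MW


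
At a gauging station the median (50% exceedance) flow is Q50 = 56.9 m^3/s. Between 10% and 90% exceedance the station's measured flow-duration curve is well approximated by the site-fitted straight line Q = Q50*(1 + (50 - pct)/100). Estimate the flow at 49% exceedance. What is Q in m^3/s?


Q = 56.9 * (1 + (50 - 49)/100) = 57.4690 m^3/s


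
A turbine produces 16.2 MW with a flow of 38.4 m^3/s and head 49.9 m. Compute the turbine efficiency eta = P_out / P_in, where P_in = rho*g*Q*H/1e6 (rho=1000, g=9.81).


P_in = 1000 * 9.81 * 38.4 * 49.9 / 1e6 = 18.7975 MW
eta = 16.2 / 18.7975 = 0.8618


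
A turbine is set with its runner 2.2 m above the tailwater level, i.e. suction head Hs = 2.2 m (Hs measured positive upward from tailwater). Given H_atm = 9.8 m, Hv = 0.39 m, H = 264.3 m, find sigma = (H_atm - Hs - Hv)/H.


sigma = (9.8 - 2.2 - 0.39) / 264.3 = 0.0273


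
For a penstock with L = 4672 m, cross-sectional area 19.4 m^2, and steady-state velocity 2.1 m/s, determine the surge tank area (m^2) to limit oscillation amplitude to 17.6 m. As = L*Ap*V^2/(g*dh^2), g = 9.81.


As = 4672 * 19.4 * 2.1^2 / (9.81 * 17.6^2) = 131.5373 m^2


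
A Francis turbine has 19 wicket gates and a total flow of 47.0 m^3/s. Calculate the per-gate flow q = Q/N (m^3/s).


q = 47.0 / 19 = 2.4737 m^3/s


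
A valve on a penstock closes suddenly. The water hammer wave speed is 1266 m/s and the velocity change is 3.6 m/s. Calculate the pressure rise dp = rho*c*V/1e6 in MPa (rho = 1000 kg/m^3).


dp = 1000 * 1266 * 3.6 / 1e6 = 4.5576 MPa


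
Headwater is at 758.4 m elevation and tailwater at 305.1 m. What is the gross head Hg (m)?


Hg = 758.4 - 305.1 = 453.3000 m


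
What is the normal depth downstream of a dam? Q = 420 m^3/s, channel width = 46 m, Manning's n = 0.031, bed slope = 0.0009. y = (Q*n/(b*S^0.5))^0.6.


y = (420 * 0.031 / (46 * 0.0009^0.5))^0.6 = 3.8445 m


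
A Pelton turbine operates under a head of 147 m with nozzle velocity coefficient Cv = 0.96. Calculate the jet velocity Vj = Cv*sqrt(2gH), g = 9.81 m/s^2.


Vj = 0.96 * sqrt(2*9.81*147) = 51.5560 m/s


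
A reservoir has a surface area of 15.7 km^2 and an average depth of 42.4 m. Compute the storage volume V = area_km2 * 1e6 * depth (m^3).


V = 15.7 * 1e6 * 42.4 = 6.6568e+08 m^3


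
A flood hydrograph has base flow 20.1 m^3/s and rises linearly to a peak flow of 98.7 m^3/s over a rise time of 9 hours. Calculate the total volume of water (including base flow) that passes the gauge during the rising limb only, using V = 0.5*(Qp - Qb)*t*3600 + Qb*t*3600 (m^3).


V = 0.5*(98.7 - 20.1)*9*3600 + 20.1*9*3600 = 1.9246e+06 m^3


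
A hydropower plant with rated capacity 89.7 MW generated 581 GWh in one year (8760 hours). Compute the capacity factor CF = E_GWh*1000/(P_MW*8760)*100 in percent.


CF = 581 * 1000 / (89.7 * 8760) * 100 = 73.9400 %


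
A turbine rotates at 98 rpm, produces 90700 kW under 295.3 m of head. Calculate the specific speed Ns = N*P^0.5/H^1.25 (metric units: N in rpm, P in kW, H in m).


Ns = 98 * 90700^0.5 / 295.3^1.25 = 24.1102


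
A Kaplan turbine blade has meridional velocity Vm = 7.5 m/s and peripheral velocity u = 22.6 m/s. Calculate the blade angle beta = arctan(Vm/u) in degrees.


beta = arctan(7.5 / 22.6) = 18.3589 degrees


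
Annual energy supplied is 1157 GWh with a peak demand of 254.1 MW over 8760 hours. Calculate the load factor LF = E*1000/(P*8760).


LF = 1157 * 1000 / (254.1 * 8760) = 0.5198


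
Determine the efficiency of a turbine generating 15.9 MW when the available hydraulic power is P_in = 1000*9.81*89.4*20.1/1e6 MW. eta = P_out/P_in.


P_in = 1000 * 9.81 * 89.4 * 20.1 / 1e6 = 17.6280 MW
eta = 15.9 / 17.6280 = 0.9020


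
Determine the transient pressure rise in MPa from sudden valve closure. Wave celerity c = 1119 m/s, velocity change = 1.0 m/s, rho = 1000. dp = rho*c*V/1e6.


dp = 1000 * 1119 * 1.0 / 1e6 = 1.1190 MPa


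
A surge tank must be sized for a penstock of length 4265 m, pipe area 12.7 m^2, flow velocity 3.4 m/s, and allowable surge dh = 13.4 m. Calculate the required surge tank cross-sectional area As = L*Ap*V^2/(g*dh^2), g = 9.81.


As = 4265 * 12.7 * 3.4^2 / (9.81 * 13.4^2) = 355.4692 m^2


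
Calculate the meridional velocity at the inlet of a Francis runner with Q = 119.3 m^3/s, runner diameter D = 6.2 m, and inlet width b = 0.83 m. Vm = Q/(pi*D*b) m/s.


Vm = 119.3 / (pi * 6.2 * 0.83) = 7.3794 m/s
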